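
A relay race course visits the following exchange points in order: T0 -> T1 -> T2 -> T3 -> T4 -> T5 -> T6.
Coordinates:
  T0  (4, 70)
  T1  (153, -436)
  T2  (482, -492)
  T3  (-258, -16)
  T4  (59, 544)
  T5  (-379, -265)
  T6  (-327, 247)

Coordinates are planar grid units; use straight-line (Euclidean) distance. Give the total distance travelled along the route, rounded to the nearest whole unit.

Leg distances:
T0→T1: 527.5  (cumulative 527.5)
T1→T2: 333.7  (cumulative 861.2)
T2→T3: 879.9  (cumulative 1741.1)
T3→T4: 643.5  (cumulative 2384.6)
T4→T5: 920.0  (cumulative 3304.5)
T5→T6: 514.6  (cumulative 3819.2)
Total route length ≈ 3819.

3819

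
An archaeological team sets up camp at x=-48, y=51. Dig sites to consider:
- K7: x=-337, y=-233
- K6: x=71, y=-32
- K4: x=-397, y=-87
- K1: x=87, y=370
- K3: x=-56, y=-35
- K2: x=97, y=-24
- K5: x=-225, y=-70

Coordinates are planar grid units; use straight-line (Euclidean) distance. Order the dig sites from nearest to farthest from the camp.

Distances from the camp:
K3 x=-56, y=-35: 86.4
K6 x=71, y=-32: 145.1
K2 x=97, y=-24: 163.2
K5 x=-225, y=-70: 214.4
K1 x=87, y=370: 346.4
K4 x=-397, y=-87: 375.3
K7 x=-337, y=-233: 405.2

K3, K6, K2, K5, K1, K4, K7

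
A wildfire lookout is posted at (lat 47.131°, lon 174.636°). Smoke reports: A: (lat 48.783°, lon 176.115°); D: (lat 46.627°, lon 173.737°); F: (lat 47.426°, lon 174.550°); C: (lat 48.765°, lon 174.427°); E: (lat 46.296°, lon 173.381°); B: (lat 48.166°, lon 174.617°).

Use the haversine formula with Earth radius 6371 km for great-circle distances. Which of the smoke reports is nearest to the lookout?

Distances from the lookout ((lat 47.131°, lon 174.636°)):
F: 33.4 km
D: 88.4 km
B: 115.1 km
E: 133.3 km
C: 182.4 km
A: 214.2 km
The nearest is F at 33.4 km.

F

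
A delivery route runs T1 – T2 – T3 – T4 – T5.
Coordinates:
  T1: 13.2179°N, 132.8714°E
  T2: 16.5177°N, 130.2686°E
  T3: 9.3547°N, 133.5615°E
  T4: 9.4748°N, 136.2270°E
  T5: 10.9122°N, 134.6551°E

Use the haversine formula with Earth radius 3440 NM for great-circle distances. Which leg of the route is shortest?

T4–T5

Leg distances:
T1→T2: 249.1 NM
T2→T3: 471.2 NM
T3→T4: 158.0 NM
T4→T5: 126.8 NM
The shortest leg is T4–T5 at 126.8 NM.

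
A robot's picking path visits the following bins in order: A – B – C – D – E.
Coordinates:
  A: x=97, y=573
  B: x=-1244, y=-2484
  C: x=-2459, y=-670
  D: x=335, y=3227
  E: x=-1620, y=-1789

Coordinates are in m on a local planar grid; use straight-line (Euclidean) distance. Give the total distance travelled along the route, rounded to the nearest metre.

Leg distances:
A→B: 3338.2 m  (cumulative 3338.2 m)
B→C: 2183.3 m  (cumulative 5521.5 m)
C→D: 4795.1 m  (cumulative 10316.6 m)
D→E: 5383.5 m  (cumulative 15700.1 m)
Total route length ≈ 15700 m.

15700 m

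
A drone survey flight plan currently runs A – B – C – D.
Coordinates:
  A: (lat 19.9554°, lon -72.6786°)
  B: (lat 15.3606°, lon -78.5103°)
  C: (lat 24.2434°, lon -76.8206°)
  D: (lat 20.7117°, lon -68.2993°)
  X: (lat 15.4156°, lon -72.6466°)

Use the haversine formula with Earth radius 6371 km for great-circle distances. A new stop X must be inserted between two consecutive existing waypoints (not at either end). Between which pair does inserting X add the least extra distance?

between A and B

Added distance for inserting X between each consecutive pair:
A–B: 331.9 km
B–C: 699.4 km
C–D: 861.7 km
Smallest added distance is 331.9 km, inserting between A and B.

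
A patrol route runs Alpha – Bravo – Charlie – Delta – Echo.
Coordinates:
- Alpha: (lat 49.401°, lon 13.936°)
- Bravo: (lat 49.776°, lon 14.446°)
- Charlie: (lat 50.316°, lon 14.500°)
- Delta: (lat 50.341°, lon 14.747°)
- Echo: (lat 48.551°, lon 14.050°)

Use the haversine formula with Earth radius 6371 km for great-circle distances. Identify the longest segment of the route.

Leg distances:
Alpha→Bravo: 55.6 km
Bravo→Charlie: 60.2 km
Charlie→Delta: 17.8 km
Delta→Echo: 205.3 km
The longest leg is Delta–Echo at 205.3 km.

Delta–Echo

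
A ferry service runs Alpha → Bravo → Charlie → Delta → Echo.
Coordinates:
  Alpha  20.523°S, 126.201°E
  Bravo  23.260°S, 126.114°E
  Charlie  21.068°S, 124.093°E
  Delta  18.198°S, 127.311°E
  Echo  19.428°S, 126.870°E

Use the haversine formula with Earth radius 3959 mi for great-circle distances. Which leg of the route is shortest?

Delta–Echo

Leg distances:
Alpha→Bravo: 189.2 mi
Bravo→Charlie: 199.2 mi
Charlie→Delta: 288.4 mi
Delta→Echo: 89.8 mi
The shortest leg is Delta–Echo at 89.8 mi.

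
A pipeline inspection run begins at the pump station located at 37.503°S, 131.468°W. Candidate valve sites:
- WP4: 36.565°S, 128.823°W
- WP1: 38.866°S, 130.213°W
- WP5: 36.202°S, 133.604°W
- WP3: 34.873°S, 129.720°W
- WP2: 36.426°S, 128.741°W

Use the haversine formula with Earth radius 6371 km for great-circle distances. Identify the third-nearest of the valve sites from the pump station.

Distance to each, sorted:
WP1: 187.1 km
WP5: 238.8 km
WP4: 256.9 km
WP2: 270.2 km
WP3: 331.8 km
The third-nearest is WP4 at 256.9 km.

WP4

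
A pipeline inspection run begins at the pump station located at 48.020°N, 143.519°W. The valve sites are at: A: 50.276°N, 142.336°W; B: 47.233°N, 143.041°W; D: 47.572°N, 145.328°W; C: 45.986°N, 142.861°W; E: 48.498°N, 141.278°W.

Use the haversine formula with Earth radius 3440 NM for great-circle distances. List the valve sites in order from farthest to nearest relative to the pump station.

Computing each great-circle distance from 48.020°N, 143.519°W:
A 50.276°N, 142.336°W: 143.2 NM
C 45.986°N, 142.861°W: 125.1 NM
E 48.498°N, 141.278°W: 94.1 NM
D 47.572°N, 145.328°W: 77.8 NM
B 47.233°N, 143.041°W: 51.1 NM

A, C, E, D, B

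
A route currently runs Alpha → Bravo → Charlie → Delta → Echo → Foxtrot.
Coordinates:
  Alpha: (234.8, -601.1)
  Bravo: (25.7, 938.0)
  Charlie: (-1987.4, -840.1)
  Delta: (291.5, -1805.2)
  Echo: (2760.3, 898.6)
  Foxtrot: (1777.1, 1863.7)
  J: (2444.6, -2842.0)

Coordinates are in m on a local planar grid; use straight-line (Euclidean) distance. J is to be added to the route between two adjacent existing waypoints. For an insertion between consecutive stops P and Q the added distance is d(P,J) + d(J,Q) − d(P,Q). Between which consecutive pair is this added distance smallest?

Added distance for inserting J between each consecutive pair:
Alpha–Bravo: 6081.7 m
Bravo–Charlie: 6664.9 m
Charlie–Delta: 4778.0 m
Delta–Echo: 2482.3 m
Echo–Foxtrot: 7129.0 m
Smallest added distance is 2482.3 m, inserting between Delta and Echo.

between Delta and Echo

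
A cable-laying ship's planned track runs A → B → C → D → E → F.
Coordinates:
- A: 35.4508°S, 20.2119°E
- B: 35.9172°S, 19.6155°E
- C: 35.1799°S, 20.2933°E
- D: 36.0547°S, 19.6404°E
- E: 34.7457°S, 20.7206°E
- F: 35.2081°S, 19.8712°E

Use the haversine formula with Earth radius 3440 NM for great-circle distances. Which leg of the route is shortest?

Leg distances:
A→B: 40.4 NM
B→C: 55.3 NM
C→D: 61.4 NM
D→E: 94.7 NM
E→F: 50.2 NM
The shortest leg is A–B at 40.4 NM.

A–B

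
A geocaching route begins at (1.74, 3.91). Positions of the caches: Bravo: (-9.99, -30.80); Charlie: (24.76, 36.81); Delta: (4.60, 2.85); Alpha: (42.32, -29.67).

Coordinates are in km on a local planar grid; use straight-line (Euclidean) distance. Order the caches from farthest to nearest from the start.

Alpha, Charlie, Bravo, Delta

Distances from the start:
Alpha (42.32, -29.67): 52.7 km
Charlie (24.76, 36.81): 40.2 km
Bravo (-9.99, -30.80): 36.6 km
Delta (4.60, 2.85): 3.1 km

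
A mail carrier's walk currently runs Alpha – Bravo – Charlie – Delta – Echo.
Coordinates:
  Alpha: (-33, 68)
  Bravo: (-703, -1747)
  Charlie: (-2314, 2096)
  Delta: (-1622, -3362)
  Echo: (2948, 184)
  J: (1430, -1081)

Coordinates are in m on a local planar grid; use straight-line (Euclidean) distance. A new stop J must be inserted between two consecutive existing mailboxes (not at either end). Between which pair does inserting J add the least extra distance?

Added distance for inserting J between each consecutive pair:
Alpha–Bravo: 2160.1 m
Bravo–Charlie: 2977.8 m
Charlie–Delta: 3218.8 m
Delta–Echo: 1.8 m
Smallest added distance is 1.8 m, inserting between Delta and Echo.

between Delta and Echo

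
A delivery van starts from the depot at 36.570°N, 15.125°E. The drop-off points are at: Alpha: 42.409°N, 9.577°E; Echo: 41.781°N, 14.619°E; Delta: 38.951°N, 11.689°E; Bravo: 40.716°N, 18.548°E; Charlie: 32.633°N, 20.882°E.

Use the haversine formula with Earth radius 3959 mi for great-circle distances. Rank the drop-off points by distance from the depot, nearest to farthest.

Distances from the depot:
Delta 38.951°N, 11.689°E: 249.6 mi
Bravo 40.716°N, 18.548°E: 340.8 mi
Echo 41.781°N, 14.619°E: 361.1 mi
Charlie 32.633°N, 20.882°E: 425.5 mi
Alpha 42.409°N, 9.577°E: 500.0 mi

Delta, Bravo, Echo, Charlie, Alpha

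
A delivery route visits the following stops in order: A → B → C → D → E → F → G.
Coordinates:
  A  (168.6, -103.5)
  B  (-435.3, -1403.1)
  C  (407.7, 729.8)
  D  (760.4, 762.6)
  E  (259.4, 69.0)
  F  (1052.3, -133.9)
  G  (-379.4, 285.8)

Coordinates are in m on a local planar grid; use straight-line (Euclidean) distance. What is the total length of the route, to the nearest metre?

Leg distances:
A→B: 1433.1 m  (cumulative 1433.1 m)
B→C: 2293.4 m  (cumulative 3726.5 m)
C→D: 354.2 m  (cumulative 4080.7 m)
D→E: 855.6 m  (cumulative 4936.3 m)
E→F: 818.4 m  (cumulative 5754.8 m)
F→G: 1491.9 m  (cumulative 7246.7 m)
Total route length ≈ 7247 m.

7247 m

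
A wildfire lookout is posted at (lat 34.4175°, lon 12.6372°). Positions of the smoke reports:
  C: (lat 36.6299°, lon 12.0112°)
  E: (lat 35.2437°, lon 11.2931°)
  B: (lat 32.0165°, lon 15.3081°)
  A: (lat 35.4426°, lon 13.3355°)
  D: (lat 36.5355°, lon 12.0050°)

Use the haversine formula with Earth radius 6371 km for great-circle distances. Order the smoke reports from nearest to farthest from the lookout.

Distances from the lookout:
A (lat 35.4426°, lon 13.3355°): 130.6 km
E (lat 35.2437°, lon 11.2931°): 153.3 km
D (lat 36.5355°, lon 12.0050°): 242.4 km
C (lat 36.6299°, lon 12.0112°): 252.4 km
B (lat 32.0165°, lon 15.3081°): 364.7 km

A, E, D, C, B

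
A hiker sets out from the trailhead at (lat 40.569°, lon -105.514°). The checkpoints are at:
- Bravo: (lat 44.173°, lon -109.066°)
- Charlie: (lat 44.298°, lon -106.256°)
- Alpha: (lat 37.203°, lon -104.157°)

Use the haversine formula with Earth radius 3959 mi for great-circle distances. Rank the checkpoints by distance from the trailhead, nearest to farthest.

Alpha, Charlie, Bravo

Computing each great-circle distance from (lat 40.569°, lon -105.514°):
Alpha (lat 37.203°, lon -104.157°): 243.8 mi
Charlie (lat 44.298°, lon -106.256°): 260.4 mi
Bravo (lat 44.173°, lon -109.066°): 308.0 mi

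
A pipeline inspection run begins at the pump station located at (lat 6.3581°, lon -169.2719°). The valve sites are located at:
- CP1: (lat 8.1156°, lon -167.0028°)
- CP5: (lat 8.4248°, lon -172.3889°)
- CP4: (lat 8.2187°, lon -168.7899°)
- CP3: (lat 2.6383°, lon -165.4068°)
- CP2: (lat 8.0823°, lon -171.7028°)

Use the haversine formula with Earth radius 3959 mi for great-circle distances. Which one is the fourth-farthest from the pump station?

CP1

Distances from the pump station ((lat 6.3581°, lon -169.2719°)):
CP3: 370.0 mi
CP5: 256.9 mi
CP2: 204.8 mi
CP1: 197.3 mi
CP4: 132.7 mi
The fourth-farthest is CP1 at 197.3 mi.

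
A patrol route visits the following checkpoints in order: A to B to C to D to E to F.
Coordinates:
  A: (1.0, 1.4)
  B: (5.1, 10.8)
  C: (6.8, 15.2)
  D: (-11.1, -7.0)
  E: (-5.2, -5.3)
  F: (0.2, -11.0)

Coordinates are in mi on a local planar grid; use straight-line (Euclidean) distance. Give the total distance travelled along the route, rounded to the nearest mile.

Leg distances:
A→B: 10.3 mi  (cumulative 10.3 mi)
B→C: 4.7 mi  (cumulative 15.0 mi)
C→D: 28.5 mi  (cumulative 43.5 mi)
D→E: 6.1 mi  (cumulative 49.6 mi)
E→F: 7.9 mi  (cumulative 57.5 mi)
Total route length ≈ 57 mi.

57 mi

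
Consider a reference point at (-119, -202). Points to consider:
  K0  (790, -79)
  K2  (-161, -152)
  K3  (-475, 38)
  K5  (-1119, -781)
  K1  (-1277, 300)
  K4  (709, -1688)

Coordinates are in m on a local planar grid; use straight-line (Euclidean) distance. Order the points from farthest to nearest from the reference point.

Distances from the reference point:
K4 (709, -1688): 1701.1 m
K1 (-1277, 300): 1262.1 m
K5 (-1119, -781): 1155.5 m
K0 (790, -79): 917.3 m
K3 (-475, 38): 429.3 m
K2 (-161, -152): 65.3 m

K4, K1, K5, K0, K3, K2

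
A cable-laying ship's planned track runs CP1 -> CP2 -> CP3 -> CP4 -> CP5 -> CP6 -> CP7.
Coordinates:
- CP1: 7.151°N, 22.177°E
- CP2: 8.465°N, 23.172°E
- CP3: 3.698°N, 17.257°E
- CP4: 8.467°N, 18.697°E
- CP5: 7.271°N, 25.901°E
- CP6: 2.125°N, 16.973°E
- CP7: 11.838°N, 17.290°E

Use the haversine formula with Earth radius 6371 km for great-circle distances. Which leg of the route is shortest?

Leg distances:
CP1→CP2: 182.7 km
CP2→CP3: 841.7 km
CP3→CP4: 553.7 km
CP4→CP5: 804.5 km
CP5→CP6: 1142.7 km
CP6→CP7: 1080.6 km
The shortest leg is CP1–CP2 at 182.7 km.

CP1–CP2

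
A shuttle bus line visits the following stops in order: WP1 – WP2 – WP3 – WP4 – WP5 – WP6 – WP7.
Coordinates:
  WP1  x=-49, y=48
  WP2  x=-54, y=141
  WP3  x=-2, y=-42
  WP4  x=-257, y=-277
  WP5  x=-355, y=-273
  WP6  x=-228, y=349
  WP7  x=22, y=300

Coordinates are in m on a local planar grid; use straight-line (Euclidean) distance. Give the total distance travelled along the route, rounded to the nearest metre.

Leg distances:
WP1→WP2: 93.1 m  (cumulative 93.1 m)
WP2→WP3: 190.2 m  (cumulative 283.4 m)
WP3→WP4: 346.8 m  (cumulative 630.1 m)
WP4→WP5: 98.1 m  (cumulative 728.2 m)
WP5→WP6: 634.8 m  (cumulative 1363.1 m)
WP6→WP7: 254.8 m  (cumulative 1617.8 m)
Total route length ≈ 1618 m.

1618 m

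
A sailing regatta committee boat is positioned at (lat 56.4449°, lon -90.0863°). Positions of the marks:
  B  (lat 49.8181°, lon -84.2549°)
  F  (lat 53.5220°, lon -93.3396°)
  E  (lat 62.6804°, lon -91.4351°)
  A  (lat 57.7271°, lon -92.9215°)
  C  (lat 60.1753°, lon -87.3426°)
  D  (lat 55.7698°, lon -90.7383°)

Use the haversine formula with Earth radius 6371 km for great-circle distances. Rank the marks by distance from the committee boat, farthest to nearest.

B, E, C, F, A, D

Distances from the committee boat:
B (lat 49.8181°, lon -84.2549°): 832.6 km
E (lat 62.6804°, lon -91.4351°): 697.5 km
C (lat 60.1753°, lon -87.3426°): 444.6 km
F (lat 53.5220°, lon -93.3396°): 385.5 km
A (lat 57.7271°, lon -92.9215°): 222.8 km
D (lat 55.7698°, lon -90.7383°): 85.3 km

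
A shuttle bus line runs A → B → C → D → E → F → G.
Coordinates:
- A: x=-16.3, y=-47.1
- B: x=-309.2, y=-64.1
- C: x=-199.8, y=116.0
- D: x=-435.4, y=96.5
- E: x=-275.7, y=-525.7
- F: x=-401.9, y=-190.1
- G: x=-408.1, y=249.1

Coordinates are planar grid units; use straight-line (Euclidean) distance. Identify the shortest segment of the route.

Leg distances:
A→B: 293.4
B→C: 210.7
C→D: 236.4
D→E: 642.4
E→F: 358.5
F→G: 439.2
The shortest leg is B–C at 210.7.

B–C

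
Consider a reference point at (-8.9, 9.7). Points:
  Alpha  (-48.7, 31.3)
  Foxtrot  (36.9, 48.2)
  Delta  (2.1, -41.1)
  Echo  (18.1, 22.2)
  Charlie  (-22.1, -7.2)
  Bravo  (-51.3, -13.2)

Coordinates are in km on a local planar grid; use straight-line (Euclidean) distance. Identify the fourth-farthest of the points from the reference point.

Distance to each, sorted:
Foxtrot: 59.8 km
Delta: 52.0 km
Bravo: 48.2 km
Alpha: 45.3 km
Echo: 29.8 km
Charlie: 21.4 km
The fourth-farthest is Alpha at 45.3 km.

Alpha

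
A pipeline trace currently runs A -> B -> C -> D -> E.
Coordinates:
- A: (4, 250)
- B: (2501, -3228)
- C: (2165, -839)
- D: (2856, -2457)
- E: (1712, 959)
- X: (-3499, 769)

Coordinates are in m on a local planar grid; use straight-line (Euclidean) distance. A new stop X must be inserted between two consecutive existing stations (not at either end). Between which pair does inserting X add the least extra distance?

Added distance for inserting X between each consecutive pair:
A–B: 6469.1 m
B–C: 10684.8 m
C–D: 11255.4 m
D–E: 8738.9 m
Smallest added distance is 6469.1 m, inserting between A and B.

between A and B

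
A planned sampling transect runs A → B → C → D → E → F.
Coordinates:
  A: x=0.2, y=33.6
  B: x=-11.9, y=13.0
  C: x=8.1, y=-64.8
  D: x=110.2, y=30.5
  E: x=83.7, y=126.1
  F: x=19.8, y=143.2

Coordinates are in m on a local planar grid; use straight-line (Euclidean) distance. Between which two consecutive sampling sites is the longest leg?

Leg distances:
A→B: 23.9 m
B→C: 80.3 m
C→D: 139.7 m
D→E: 99.2 m
E→F: 66.1 m
The longest leg is C–D at 139.7 m.

C–D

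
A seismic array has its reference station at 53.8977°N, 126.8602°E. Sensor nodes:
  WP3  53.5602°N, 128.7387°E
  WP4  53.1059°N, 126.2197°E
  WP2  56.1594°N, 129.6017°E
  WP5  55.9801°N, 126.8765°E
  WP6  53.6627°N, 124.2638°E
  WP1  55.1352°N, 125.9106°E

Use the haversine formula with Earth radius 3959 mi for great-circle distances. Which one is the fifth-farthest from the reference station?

Distance to each, sorted:
WP2: 190.3 mi
WP5: 143.9 mi
WP6: 107.2 mi
WP1: 93.6 mi
WP3: 80.3 mi
WP4: 60.7 mi
The fifth-farthest is WP3 at 80.3 mi.

WP3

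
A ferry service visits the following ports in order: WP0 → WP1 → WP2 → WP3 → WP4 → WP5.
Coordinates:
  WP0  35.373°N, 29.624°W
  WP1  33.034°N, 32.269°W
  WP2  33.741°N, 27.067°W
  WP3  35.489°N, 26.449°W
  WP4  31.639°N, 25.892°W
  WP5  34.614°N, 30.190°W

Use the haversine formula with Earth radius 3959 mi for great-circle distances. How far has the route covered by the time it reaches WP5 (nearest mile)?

1242 mi

Leg distances:
WP0→WP1: 221.3 mi  (cumulative 221.3 mi)
WP1→WP2: 304.0 mi  (cumulative 525.3 mi)
WP2→WP3: 125.8 mi  (cumulative 651.1 mi)
WP3→WP4: 268.0 mi  (cumulative 919.0 mi)
WP4→WP5: 322.6 mi  (cumulative 1241.7 mi)
Cumulative distance at WP5 ≈ 1242 mi.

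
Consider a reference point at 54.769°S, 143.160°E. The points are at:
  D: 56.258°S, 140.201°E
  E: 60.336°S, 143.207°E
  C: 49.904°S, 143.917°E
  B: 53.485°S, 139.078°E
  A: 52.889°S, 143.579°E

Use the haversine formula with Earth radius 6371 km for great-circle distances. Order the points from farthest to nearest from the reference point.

Computing each great-circle distance from 54.769°S, 143.160°E:
E 60.336°S, 143.207°E: 619.0 km
C 49.904°S, 143.917°E: 543.4 km
B 53.485°S, 139.078°E: 301.8 km
D 56.258°S, 140.201°E: 249.2 km
A 52.889°S, 143.579°E: 210.8 km

E, C, B, D, A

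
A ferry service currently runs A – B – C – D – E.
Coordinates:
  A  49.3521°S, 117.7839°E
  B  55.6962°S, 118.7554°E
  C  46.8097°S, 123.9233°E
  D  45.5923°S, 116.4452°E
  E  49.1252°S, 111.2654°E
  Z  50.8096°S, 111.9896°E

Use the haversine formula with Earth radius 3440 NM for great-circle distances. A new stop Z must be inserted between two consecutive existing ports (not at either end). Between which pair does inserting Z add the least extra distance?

between D and E

Added distance for inserting Z between each consecutive pair:
A–B: 237.8 NM
B–C: 341.8 NM
C–D: 569.8 NM
D–E: 166.4 NM
Smallest added distance is 166.4 NM, inserting between D and E.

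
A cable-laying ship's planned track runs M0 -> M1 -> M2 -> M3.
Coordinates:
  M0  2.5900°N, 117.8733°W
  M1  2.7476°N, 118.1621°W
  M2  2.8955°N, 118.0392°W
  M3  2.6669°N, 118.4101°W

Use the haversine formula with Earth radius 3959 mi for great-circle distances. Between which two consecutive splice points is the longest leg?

Leg distances:
M0→M1: 22.7 mi
M1→M2: 13.3 mi
M2→M3: 30.1 mi
The longest leg is M2–M3 at 30.1 mi.

M2–M3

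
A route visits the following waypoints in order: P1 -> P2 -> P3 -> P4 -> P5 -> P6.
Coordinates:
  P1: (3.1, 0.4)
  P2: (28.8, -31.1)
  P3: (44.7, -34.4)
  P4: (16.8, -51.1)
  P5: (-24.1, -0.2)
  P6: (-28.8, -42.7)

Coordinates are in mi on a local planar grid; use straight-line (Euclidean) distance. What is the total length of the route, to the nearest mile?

197 mi

Leg distances:
P1→P2: 40.7 mi  (cumulative 40.7 mi)
P2→P3: 16.2 mi  (cumulative 56.9 mi)
P3→P4: 32.5 mi  (cumulative 89.4 mi)
P4→P5: 65.3 mi  (cumulative 154.7 mi)
P5→P6: 42.8 mi  (cumulative 197.5 mi)
Total route length ≈ 197 mi.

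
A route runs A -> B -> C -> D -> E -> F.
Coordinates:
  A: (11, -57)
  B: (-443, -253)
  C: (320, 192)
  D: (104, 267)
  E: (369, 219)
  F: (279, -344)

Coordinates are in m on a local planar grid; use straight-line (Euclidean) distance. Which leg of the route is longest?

B–C

Leg distances:
A→B: 494.5 m
B→C: 883.3 m
C→D: 228.7 m
D→E: 269.3 m
E→F: 570.1 m
The longest leg is B–C at 883.3 m.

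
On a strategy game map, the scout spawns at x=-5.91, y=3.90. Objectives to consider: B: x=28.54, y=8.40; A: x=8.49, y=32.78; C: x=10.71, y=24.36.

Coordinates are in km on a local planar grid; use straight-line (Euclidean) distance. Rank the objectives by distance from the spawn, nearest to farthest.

Computing each straight-line distance from x=-5.91, y=3.90:
C x=10.71, y=24.36: 26.4 km
A x=8.49, y=32.78: 32.3 km
B x=28.54, y=8.40: 34.7 km

C, A, B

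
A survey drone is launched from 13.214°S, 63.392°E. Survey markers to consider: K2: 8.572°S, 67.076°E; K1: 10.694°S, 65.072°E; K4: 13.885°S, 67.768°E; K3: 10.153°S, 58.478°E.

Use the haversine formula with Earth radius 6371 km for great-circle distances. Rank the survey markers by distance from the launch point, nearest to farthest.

Distances from the launch point:
K1 10.694°S, 65.072°E: 334.5 km
K4 13.885°S, 67.768°E: 478.9 km
K3 10.153°S, 58.478°E: 634.1 km
K2 8.572°S, 67.076°E: 654.3 km

K1, K4, K3, K2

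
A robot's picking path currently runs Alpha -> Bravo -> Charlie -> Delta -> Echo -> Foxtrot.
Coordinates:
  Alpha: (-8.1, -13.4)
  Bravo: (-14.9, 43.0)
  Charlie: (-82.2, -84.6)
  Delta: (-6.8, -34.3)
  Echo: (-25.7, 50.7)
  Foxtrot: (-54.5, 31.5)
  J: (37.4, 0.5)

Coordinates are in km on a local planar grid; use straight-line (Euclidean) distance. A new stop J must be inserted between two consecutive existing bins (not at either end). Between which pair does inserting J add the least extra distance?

Added distance for inserting J between each consecutive pair:
Alpha–Bravo: 58.2 km
Bravo–Charlie: 69.9 km
Charlie–Delta: 112.4 km
Delta–Echo: 49.8 km
Echo–Foxtrot: 143.0 km
Smallest added distance is 49.8 km, inserting between Delta and Echo.

between Delta and Echo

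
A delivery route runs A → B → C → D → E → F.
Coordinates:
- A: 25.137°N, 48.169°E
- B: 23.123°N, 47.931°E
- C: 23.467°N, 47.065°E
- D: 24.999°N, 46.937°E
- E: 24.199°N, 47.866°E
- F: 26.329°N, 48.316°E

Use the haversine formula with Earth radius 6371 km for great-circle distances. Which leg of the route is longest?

E–F

Leg distances:
A→B: 225.2 km
B→C: 96.4 km
C→D: 170.8 km
D→E: 129.4 km
E→F: 241.1 km
The longest leg is E–F at 241.1 km.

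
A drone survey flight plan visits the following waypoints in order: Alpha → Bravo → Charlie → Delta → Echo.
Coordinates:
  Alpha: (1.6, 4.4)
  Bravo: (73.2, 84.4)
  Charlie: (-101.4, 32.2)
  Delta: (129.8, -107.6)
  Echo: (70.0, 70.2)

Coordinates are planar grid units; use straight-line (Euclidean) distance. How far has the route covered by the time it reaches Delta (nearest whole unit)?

Leg distances:
Alpha→Bravo: 107.4  (cumulative 107.4)
Bravo→Charlie: 182.2  (cumulative 289.6)
Charlie→Delta: 270.2  (cumulative 559.8)
Cumulative distance at Delta ≈ 560.

560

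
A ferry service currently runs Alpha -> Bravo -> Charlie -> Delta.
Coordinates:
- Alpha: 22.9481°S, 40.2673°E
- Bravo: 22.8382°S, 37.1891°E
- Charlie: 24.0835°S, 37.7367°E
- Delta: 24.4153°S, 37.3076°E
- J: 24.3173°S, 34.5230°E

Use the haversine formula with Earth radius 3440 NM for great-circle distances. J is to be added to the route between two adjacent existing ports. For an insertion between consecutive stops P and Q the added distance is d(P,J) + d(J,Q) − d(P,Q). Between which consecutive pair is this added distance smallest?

between Bravo and Charlie

Added distance for inserting J between each consecutive pair:
Alpha–Bravo: 327.6 NM
Bravo–Charlie: 267.4 NM
Charlie–Delta: 298.2 NM
Smallest added distance is 267.4 NM, inserting between Bravo and Charlie.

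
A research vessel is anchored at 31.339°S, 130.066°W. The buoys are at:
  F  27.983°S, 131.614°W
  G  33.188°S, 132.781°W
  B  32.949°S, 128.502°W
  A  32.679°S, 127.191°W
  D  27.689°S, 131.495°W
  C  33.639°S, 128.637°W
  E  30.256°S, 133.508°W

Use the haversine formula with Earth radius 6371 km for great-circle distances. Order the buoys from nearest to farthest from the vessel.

B, C, A, G, E, F, D

Computing each great-circle distance from 31.339°S, 130.066°W:
B 32.949°S, 128.502°W: 231.8 km
C 33.639°S, 128.637°W: 288.7 km
A 32.679°S, 127.191°W: 309.3 km
G 33.188°S, 132.781°W: 327.8 km
E 30.256°S, 133.508°W: 350.1 km
F 27.983°S, 131.614°W: 402.0 km
D 27.689°S, 131.495°W: 428.8 km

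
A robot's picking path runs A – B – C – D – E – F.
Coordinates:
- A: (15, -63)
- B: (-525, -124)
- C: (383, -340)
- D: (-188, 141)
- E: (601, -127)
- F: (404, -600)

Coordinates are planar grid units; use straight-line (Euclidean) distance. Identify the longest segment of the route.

B–C

Leg distances:
A→B: 543.4
B→C: 933.3
C→D: 746.6
D→E: 833.3
E→F: 512.4
The longest leg is B–C at 933.3.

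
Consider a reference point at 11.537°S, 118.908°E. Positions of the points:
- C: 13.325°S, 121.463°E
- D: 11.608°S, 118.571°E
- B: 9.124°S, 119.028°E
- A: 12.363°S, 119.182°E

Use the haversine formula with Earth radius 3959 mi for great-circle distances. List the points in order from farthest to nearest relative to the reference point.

Computing each great-circle distance from 11.537°S, 118.908°E:
C 13.325°S, 121.463°E: 212.1 mi
B 9.124°S, 119.028°E: 166.9 mi
A 12.363°S, 119.182°E: 60.0 mi
D 11.608°S, 118.571°E: 23.3 mi

C, B, A, D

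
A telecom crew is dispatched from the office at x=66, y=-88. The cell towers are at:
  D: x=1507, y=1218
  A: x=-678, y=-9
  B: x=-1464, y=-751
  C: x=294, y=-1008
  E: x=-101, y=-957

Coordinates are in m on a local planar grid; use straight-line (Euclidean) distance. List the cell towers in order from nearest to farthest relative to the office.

Distance from the office at x=66, y=-88 to each:
A x=-678, y=-9: 748.2 m
E x=-101, y=-957: 884.9 m
C x=294, y=-1008: 947.8 m
B x=-1464, y=-751: 1667.5 m
D x=1507, y=1218: 1944.8 m

A, E, C, B, D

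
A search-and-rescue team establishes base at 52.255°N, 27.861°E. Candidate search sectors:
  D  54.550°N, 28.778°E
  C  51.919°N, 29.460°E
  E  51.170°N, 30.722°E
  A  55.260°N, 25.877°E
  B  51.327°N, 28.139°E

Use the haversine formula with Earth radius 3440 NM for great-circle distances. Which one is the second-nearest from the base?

Distances from the base (52.255°N, 27.861°E):
B: 56.7 NM
C: 62.3 NM
E: 124.8 NM
D: 141.6 NM
A: 193.7 NM
The second-nearest is C at 62.3 NM.

C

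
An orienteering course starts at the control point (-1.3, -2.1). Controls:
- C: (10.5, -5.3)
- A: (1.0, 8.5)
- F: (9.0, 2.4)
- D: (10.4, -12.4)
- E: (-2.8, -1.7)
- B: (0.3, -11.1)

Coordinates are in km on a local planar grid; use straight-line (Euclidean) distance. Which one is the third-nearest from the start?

A

Distances from the start ((-1.3, -2.1)):
E: 1.6 km
B: 9.1 km
A: 10.8 km
F: 11.2 km
C: 12.2 km
D: 15.6 km
The third-nearest is A at 10.8 km.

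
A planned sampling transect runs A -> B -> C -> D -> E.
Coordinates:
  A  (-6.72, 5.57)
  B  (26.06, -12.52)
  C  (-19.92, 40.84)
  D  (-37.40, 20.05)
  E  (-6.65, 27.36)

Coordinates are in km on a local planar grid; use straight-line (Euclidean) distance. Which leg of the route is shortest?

Leg distances:
A→B: 37.4 km
B→C: 70.4 km
C→D: 27.2 km
D→E: 31.6 km
The shortest leg is C–D at 27.2 km.

C–D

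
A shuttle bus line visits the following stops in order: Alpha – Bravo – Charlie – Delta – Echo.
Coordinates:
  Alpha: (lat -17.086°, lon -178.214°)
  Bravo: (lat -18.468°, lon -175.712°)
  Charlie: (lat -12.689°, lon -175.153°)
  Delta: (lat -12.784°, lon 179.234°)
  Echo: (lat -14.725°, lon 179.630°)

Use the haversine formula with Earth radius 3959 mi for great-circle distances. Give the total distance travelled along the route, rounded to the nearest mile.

Leg distances:
Alpha→Bravo: 190.3 mi  (cumulative 190.3 mi)
Bravo→Charlie: 401.0 mi  (cumulative 591.4 mi)
Charlie→Delta: 378.4 mi  (cumulative 969.7 mi)
Delta→Echo: 136.7 mi  (cumulative 1106.4 mi)
Total route length ≈ 1106 mi.

1106 mi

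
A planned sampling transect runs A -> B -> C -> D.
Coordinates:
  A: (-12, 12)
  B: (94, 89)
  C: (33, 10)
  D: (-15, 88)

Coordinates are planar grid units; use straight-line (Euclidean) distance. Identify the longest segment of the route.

Leg distances:
A→B: 131.0
B→C: 99.8
C→D: 91.6
The longest leg is A–B at 131.0.

A–B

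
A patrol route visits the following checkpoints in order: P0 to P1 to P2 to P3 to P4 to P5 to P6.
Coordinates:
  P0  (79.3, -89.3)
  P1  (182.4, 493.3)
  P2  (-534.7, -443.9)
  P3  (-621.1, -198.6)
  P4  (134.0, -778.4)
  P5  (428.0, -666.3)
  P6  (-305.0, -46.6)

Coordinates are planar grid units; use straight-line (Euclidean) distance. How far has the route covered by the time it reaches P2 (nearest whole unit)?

1772

Leg distances:
P0→P1: 591.7  (cumulative 591.7)
P1→P2: 1180.1  (cumulative 1771.7)
Cumulative distance at P2 ≈ 1772.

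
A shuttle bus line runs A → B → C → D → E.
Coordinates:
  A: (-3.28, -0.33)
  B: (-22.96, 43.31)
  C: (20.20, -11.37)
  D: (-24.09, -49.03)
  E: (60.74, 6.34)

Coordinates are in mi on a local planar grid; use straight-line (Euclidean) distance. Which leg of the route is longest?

D–E

Leg distances:
A→B: 47.9 mi
B→C: 69.7 mi
C→D: 58.1 mi
D→E: 101.3 mi
The longest leg is D–E at 101.3 mi.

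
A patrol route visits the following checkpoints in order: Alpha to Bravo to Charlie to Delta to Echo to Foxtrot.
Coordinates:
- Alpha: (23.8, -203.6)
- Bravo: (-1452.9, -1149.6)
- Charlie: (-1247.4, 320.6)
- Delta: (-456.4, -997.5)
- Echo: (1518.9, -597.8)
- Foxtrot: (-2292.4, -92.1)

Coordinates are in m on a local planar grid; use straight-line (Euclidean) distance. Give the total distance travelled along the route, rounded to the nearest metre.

Leg distances:
Alpha→Bravo: 1753.7 m  (cumulative 1753.7 m)
Bravo→Charlie: 1484.5 m  (cumulative 3238.2 m)
Charlie→Delta: 1537.2 m  (cumulative 4775.4 m)
Delta→Echo: 2015.3 m  (cumulative 6790.8 m)
Echo→Foxtrot: 3844.7 m  (cumulative 10635.5 m)
Total route length ≈ 10635 m.

10635 m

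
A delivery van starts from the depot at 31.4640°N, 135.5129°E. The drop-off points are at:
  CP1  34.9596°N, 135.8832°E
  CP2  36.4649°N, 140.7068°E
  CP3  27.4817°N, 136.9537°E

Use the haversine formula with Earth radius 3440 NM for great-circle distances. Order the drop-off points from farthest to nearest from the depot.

CP2, CP3, CP1

Distances from the depot:
CP2 36.4649°N, 140.7068°E: 396.1 NM
CP3 27.4817°N, 136.9537°E: 250.7 NM
CP1 34.9596°N, 135.8832°E: 210.7 NM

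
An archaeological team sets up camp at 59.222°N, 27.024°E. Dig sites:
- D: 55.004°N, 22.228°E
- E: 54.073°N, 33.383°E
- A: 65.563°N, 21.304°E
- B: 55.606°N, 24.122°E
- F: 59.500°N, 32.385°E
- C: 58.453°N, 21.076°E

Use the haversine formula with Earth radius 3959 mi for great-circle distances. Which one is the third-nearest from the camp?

Distance to each, sorted:
F: 189.7 mi
C: 219.1 mi
B: 272.1 mi
D: 342.3 mi
E: 429.6 mi
A: 474.4 mi
The third-nearest is B at 272.1 mi.

B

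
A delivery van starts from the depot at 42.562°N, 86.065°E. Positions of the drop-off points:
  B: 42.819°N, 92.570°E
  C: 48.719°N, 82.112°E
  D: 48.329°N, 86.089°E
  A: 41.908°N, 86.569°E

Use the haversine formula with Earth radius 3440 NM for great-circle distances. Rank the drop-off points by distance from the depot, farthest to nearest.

Distances from the depot:
C 48.719°N, 82.112°E: 405.1 NM
D 48.329°N, 86.089°E: 346.2 NM
B 42.819°N, 92.570°E: 287.4 NM
A 41.908°N, 86.569°E: 45.2 NM

C, D, B, A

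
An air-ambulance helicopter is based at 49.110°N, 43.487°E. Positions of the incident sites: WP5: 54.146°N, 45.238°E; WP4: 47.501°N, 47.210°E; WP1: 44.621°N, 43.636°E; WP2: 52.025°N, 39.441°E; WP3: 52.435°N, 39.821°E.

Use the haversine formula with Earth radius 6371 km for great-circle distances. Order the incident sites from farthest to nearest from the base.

Computing each great-circle distance from 49.110°N, 43.487°E:
WP5 54.146°N, 45.238°E: 572.8 km
WP1 44.621°N, 43.636°E: 499.3 km
WP3 52.435°N, 39.821°E: 450.6 km
WP2 52.025°N, 39.441°E: 432.0 km
WP4 47.501°N, 47.210°E: 328.3 km

WP5, WP1, WP3, WP2, WP4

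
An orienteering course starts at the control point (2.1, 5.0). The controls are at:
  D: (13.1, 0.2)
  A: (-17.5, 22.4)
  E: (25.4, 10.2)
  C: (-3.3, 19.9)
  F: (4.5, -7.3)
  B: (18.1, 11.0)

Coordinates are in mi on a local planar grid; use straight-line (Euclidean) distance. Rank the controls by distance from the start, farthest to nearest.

Computing each straight-line distance from (2.1, 5.0):
A (-17.5, 22.4): 26.2 mi
E (25.4, 10.2): 23.9 mi
B (18.1, 11.0): 17.1 mi
C (-3.3, 19.9): 15.8 mi
F (4.5, -7.3): 12.5 mi
D (13.1, 0.2): 12.0 mi

A, E, B, C, F, D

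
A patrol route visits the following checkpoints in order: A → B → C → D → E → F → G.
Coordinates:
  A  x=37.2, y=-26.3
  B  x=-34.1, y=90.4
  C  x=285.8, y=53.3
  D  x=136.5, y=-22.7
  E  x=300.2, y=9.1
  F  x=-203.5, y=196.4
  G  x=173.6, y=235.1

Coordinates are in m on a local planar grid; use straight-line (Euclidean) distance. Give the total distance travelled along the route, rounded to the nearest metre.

Leg distances:
A→B: 136.8 m  (cumulative 136.8 m)
B→C: 322.0 m  (cumulative 458.8 m)
C→D: 167.5 m  (cumulative 626.3 m)
D→E: 166.8 m  (cumulative 793.1 m)
E→F: 537.4 m  (cumulative 1330.5 m)
F→G: 379.1 m  (cumulative 1709.6 m)
Total route length ≈ 1710 m.

1710 m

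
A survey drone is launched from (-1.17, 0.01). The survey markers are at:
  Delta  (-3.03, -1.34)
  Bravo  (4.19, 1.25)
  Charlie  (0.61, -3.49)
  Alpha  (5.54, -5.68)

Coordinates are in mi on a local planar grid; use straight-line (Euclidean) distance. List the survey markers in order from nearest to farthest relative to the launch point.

Computing each straight-line distance from (-1.17, 0.01):
Delta (-3.03, -1.34): 2.3 mi
Charlie (0.61, -3.49): 3.9 mi
Bravo (4.19, 1.25): 5.5 mi
Alpha (5.54, -5.68): 8.8 mi

Delta, Charlie, Bravo, Alpha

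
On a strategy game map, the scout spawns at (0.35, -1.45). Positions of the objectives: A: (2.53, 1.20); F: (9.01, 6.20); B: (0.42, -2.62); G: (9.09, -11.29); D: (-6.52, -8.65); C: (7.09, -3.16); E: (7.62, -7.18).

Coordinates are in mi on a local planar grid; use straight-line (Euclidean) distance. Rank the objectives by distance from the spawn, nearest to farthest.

Distances from the spawn:
B (0.42, -2.62): 1.2 mi
A (2.53, 1.20): 3.4 mi
C (7.09, -3.16): 7.0 mi
E (7.62, -7.18): 9.3 mi
D (-6.52, -8.65): 10.0 mi
F (9.01, 6.20): 11.6 mi
G (9.09, -11.29): 13.2 mi

B, A, C, E, D, F, G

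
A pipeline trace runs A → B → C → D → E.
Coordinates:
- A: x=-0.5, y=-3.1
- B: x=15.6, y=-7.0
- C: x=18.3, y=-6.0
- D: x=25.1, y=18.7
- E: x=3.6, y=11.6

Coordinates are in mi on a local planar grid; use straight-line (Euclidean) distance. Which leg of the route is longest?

Leg distances:
A→B: 16.6 mi
B→C: 2.9 mi
C→D: 25.6 mi
D→E: 22.6 mi
The longest leg is C–D at 25.6 mi.

C–D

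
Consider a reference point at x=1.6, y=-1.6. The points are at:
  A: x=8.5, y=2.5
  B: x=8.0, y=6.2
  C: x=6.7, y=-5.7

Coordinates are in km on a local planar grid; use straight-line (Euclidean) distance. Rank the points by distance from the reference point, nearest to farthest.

C, A, B

Distance from the reference point at x=1.6, y=-1.6 to each:
C x=6.7, y=-5.7: 6.5 km
A x=8.5, y=2.5: 8.0 km
B x=8.0, y=6.2: 10.1 km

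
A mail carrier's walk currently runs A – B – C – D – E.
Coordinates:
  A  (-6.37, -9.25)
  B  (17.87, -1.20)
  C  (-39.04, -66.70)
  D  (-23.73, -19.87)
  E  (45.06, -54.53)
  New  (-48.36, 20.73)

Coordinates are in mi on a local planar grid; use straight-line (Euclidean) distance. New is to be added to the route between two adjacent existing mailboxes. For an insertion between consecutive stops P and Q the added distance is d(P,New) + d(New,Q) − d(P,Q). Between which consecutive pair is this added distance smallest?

Added distance for inserting New between each consecutive pair:
A–B: 95.8 mi
B–C: 70.9 mi
C–D: 86.1 mi
D–E: 90.4 mi
Smallest added distance is 70.9 mi, inserting between B and C.

between B and C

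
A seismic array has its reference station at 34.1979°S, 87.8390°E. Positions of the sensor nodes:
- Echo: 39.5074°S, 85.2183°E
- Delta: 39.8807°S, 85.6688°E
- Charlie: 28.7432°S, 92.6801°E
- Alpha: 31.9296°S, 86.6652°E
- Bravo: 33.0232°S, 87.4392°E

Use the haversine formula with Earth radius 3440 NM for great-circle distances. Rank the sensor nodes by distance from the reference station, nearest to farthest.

Computing each great-circle distance from 34.1979°S, 87.8390°E:
Bravo 33.0232°S, 87.4392°E: 73.3 NM
Alpha 31.9296°S, 86.6652°E: 148.4 NM
Echo 39.5074°S, 85.2183°E: 342.7 NM
Delta 39.8807°S, 85.6688°E: 356.7 NM
Charlie 28.7432°S, 92.6801°E: 410.6 NM

Bravo, Alpha, Echo, Delta, Charlie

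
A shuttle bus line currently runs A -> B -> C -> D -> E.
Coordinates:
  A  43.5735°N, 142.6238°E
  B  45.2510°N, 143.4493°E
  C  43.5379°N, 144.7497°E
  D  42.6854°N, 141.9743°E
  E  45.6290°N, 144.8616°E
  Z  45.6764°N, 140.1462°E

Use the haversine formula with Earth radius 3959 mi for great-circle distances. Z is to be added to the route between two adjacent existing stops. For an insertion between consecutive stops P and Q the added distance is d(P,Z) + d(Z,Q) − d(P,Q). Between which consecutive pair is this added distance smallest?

Added distance for inserting Z between each consecutive pair:
A–B: 229.5 mi
B–C: 298.4 mi
C–D: 344.1 mi
D–E: 204.7 mi
Smallest added distance is 204.7 mi, inserting between D and E.

between D and E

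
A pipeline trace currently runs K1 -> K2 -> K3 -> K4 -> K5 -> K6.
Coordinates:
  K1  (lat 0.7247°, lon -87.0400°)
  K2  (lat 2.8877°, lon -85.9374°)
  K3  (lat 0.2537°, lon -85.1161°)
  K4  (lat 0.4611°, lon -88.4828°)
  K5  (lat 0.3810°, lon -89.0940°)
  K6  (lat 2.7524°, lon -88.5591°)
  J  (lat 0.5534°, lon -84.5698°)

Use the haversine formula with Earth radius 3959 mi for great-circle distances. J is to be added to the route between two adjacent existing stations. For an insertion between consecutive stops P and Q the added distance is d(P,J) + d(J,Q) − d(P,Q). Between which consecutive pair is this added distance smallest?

Added distance for inserting J between each consecutive pair:
K1–K2: 190.3 mi
K2–K3: 39.3 mi
K3–K4: 80.4 mi
K4–K5: 540.7 mi
K5–K6: 459.5 mi
Smallest added distance is 39.3 mi, inserting between K2 and K3.

between K2 and K3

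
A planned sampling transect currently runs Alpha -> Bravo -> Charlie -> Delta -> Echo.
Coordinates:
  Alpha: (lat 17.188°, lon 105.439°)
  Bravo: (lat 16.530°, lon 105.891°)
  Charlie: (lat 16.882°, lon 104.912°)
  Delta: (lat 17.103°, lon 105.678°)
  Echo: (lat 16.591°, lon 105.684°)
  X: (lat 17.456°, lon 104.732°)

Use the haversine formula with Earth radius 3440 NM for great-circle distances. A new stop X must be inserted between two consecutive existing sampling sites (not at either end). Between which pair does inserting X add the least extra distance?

between Charlie and Delta

Added distance for inserting X between each consecutive pair:
Alpha–Bravo: 83.0 NM
Bravo–Charlie: 62.6 NM
Charlie–Delta: 48.3 NM
Delta–Echo: 102.9 NM
Smallest added distance is 48.3 NM, inserting between Charlie and Delta.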